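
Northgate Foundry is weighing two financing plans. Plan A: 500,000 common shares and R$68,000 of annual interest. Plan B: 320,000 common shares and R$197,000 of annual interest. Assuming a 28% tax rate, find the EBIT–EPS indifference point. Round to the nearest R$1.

Set EPS_A = EPS_B: (EBIT − R$68,000)(1 − 0.28) ÷ 500,000 = (EBIT − R$197,000)(1 − 0.28) ÷ 320,000.
The (1 − t) factor cancels: (EBIT − 68,000) × 320,000 = (EBIT − 197,000) × 500,000.
EBIT × (500,000 − 320,000) = 197,000 × 500,000 − 68,000 × 320,000 = 76,740,000,000, so EBIT = 76,740,000,000 ÷ 180,000 = 426,333.33.

R$426,333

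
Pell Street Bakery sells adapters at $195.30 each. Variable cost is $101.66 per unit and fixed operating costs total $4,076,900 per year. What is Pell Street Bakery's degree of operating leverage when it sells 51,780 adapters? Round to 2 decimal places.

6.28

Total contribution margin = 51,780 × $93.64 = $4,848,679.20.
EBIT = $4,848,679.20 − $4,076,900 = $771,779.20.
DOL = contribution ÷ EBIT = $4,848,679.20 ÷ $771,779.20 = 6.2825.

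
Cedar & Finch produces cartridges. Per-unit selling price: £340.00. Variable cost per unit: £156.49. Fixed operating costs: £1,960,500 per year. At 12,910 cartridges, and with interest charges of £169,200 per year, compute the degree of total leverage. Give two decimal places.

9.90

Total contribution margin = 12,910 × £183.51 = £2,369,114.10.
EBIT = £2,369,114.10 − £1,960,500 = £408,614.10. Interest = £169,200.00, so EBIT − I = £239,414.10.
DCL = contribution ÷ (EBIT − I) = £2,369,114.10 ÷ £239,414.10 = 9.8955.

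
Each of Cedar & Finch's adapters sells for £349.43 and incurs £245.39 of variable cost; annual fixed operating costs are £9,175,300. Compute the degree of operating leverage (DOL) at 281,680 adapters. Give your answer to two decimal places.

At 281,680 units, contribution = 281,680 × £104.04 = £29,305,987.20.
Operating income = contribution − fixed costs = £29,305,987.20 − £9,175,300 = £20,130,687.20.
DOL = contribution ÷ EBIT = £29,305,987.20 ÷ £20,130,687.20 = 1.4558.

1.46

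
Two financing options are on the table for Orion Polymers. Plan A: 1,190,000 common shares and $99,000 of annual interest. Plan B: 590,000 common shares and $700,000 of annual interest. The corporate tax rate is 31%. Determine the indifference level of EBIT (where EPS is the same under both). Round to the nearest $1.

$1,290,983

Set EPS_A = EPS_B: (EBIT − $99,000)(1 − 0.31) ÷ 1,190,000 = (EBIT − $700,000)(1 − 0.31) ÷ 590,000.
The (1 − t) factor cancels: (EBIT − 99,000) × 590,000 = (EBIT − 700,000) × 1,190,000.
Solving, EBIT = (700,000·1,190,000 − 99,000·590,000) / (1,190,000 − 590,000) = 774,590,000,000 / 600,000 = 1,290,983.33.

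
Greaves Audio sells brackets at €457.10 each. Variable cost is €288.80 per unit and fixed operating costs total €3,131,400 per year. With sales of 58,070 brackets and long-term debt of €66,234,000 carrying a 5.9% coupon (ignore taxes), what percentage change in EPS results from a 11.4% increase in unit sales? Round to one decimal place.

+40.8%

Total contribution margin = 58,070 × €168.30 = €9,773,181.00.
Subtracting fixed costs: EBIT = €9,773,181.00 − €3,131,400 = €6,641,781.00.
Interest = €3,907,806.00, so EBIT − I = €2,733,975.00.
DCL = total CM / (EBIT − I) = €9,773,181.00 / €2,733,975.00 = 3.5747.
EPS therefore changes by 3.5747 × (+11.4%) = +40.8%.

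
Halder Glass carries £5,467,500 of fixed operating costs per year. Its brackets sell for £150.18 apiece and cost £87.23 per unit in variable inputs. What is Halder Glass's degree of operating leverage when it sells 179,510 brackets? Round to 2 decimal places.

1.94

Total contribution margin = 179,510 × £62.95 = £11,300,154.50.
Operating income = contribution − fixed costs = £11,300,154.50 − £5,467,500 = £5,832,654.50.
DOL = contribution ÷ EBIT = £11,300,154.50 ÷ £5,832,654.50 = 1.9374.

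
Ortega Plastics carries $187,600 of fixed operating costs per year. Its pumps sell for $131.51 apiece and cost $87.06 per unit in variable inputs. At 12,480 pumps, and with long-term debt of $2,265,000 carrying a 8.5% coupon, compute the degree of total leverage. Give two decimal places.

3.18

Contribution at this volume is 12,480 × $44.45 = $554,736.00.
EBIT = $554,736.00 − $187,600 = $367,136.00. Interest = $192,525.00, so EBIT − I = $174,611.00.
Degree of total leverage = total CM / (EBIT − interest) = $554,736.00 / $174,611.00 = 3.1770.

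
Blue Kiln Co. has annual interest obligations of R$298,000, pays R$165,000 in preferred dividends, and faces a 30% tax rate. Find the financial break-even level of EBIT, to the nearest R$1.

Grossing the preferred dividend up to pre-tax terms: R$165,000 / (1 − 0.30) = R$235,714.29.
EPS = 0 when EBIT covers interest plus the pre-tax preferred burden: R$298,000 + R$235,714.29 = R$533,714.29.

R$533,714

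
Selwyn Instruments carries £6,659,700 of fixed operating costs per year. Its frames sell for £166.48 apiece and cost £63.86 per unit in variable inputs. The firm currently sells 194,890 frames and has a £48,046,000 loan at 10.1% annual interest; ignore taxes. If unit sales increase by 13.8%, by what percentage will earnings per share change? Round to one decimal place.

+32.5%

At 194,890 units, contribution = 194,890 × £102.62 = £19,999,611.80.
EBIT = £19,999,611.80 − £6,659,700 = £13,339,911.80.
Interest = £4,852,646.00, so EBIT − I = £8,487,265.80.
Degree of combined leverage = contribution ÷ (EBIT − I) = £19,999,611.80 ÷ £8,487,265.80 = 2.3564.
%ΔEPS = DCL × %ΔSales = 2.3564 × +13.8% = +32.5%.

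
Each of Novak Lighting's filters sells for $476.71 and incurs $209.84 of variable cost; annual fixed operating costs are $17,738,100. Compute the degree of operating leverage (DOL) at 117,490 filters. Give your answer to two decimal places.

Total contribution margin = 117,490 × $266.87 = $31,354,556.30.
Operating income = contribution − fixed costs = $31,354,556.30 − $17,738,100 = $13,616,456.30.
So DOL = total CM / EBIT = $31,354,556.30 / $13,616,456.30 = 2.3027.

2.30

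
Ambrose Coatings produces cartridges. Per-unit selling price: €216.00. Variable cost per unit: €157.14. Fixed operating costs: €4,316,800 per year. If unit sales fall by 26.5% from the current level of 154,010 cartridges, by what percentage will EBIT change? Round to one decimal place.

Total contribution margin = 154,010 × €58.86 = €9,065,028.60.
Subtracting fixed costs: EBIT = €9,065,028.60 − €4,316,800 = €4,748,228.60.
So DOL = total CM / EBIT = €9,065,028.60 / €4,748,228.60 = 1.9091.
So EBIT moves 1.9091 × (-26.5%) = -50.6%.

-50.6%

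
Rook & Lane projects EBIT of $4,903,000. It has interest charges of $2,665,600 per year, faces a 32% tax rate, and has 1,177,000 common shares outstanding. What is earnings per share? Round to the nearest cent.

$1.29

Interest = $2,665,600.00, so EBT = $4,903,000 − $2,665,600.00 = $2,237,400.00.
Net income = $2,237,400.00 × (1 − 0.32) = $1,521,432.00.
Per share: $1,521,432.00 / 1,177,000 shares = $1.29.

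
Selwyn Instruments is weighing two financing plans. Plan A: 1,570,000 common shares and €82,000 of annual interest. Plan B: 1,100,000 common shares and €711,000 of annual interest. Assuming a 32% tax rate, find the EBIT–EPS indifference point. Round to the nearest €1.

€2,183,128

Set EPS_A = EPS_B: (EBIT − €82,000)(1 − 0.32) ÷ 1,570,000 = (EBIT − €711,000)(1 − 0.32) ÷ 1,100,000.
Cancelling (1 − t) and cross-multiplying: 1,100,000·(EBIT − 82,000) = 1,570,000·(EBIT − 711,000).
Solving, EBIT = (711,000·1,570,000 − 82,000·1,100,000) / (1,570,000 − 1,100,000) = 1,026,070,000,000 / 470,000 = 2,183,127.66.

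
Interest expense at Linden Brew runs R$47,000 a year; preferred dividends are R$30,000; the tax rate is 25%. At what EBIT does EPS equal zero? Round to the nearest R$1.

R$87,000

Grossing the preferred dividend up to pre-tax terms: R$30,000 / (1 − 0.25) = R$40,000.00.
EPS = 0 when EBIT covers interest plus the pre-tax preferred burden: R$47,000 + R$40,000.00 = R$87,000.00.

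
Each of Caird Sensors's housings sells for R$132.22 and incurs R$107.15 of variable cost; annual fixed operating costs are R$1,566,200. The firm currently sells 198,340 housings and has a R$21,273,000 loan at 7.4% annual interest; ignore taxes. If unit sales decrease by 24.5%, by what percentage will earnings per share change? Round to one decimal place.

-66.5%

Contribution at this volume is 198,340 × R$25.07 = R$4,972,383.80.
Subtracting fixed costs: EBIT = R$4,972,383.80 − R$1,566,200 = R$3,406,183.80.
After interest of R$1,574,202.00, pre-tax earnings = R$1,831,981.80.
Degree of combined leverage = contribution ÷ (EBIT − I) = R$4,972,383.80 ÷ R$1,831,981.80 = 2.7142.
EPS therefore changes by 2.7142 × (-24.5%) = -66.5%.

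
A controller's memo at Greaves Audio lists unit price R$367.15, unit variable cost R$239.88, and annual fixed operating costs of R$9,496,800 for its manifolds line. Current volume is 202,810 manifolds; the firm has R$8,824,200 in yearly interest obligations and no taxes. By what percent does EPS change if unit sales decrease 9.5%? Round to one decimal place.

Contribution at this volume is 202,810 × R$127.27 = R$25,811,628.70.
Operating income = contribution − fixed costs = R$25,811,628.70 − R$9,496,800 = R$16,314,828.70.
Interest = R$8,824,200.00, so EBIT − I = R$7,490,628.70.
Degree of combined leverage = contribution ÷ (EBIT − I) = R$25,811,628.70 ÷ R$7,490,628.70 = 3.4459.
EPS therefore changes by 3.4459 × (-9.5%) = -32.7%.

-32.7%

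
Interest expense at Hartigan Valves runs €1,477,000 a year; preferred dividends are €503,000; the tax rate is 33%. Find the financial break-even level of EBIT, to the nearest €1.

Preferred dividends are paid after tax, so their pre-tax equivalent is €503,000 ÷ (1 − 0.33) = €750,746.27.
Financial break-even EBIT = interest + D_p ÷ (1 − t) = €1,477,000 + €750,746.27 = €2,227,746.27.

€2,227,746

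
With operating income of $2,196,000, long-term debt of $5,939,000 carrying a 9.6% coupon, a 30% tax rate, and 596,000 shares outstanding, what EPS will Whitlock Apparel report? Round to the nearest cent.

Pre-tax income = $2,196,000 − $570,144.00 = $1,625,856.00.
After tax at 30%: net income = $1,625,856.00 × 0.70 = $1,138,099.20.
Per share: $1,138,099.20 / 596,000 shares = $1.91.

$1.91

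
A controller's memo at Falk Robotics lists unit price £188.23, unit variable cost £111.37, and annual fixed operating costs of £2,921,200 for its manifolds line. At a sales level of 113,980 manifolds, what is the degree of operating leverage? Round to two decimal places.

1.50

Contribution at this volume is 113,980 × £76.86 = £8,760,502.80.
EBIT = £8,760,502.80 − £2,921,200 = £5,839,302.80.
DOL = contribution ÷ EBIT = £8,760,502.80 ÷ £5,839,302.80 = 1.5003.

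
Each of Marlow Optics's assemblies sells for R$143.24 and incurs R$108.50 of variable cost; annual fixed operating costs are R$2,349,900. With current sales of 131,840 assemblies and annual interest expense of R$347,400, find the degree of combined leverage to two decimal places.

Contribution at this volume is 131,840 × R$34.74 = R$4,580,121.60.
Operating income = contribution − fixed costs = R$4,580,121.60 − R$2,349,900 = R$2,230,221.60. Interest = R$347,400.00, so EBIT − I = R$1,882,821.60.
DCL = contribution ÷ (EBIT − I) = R$4,580,121.60 ÷ R$1,882,821.60 = 2.4326.

2.43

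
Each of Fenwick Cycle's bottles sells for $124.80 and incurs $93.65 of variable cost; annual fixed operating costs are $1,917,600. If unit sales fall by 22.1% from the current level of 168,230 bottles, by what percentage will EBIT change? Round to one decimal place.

At 168,230 units, contribution = 168,230 × $31.15 = $5,240,364.50.
EBIT = $5,240,364.50 − $1,917,600 = $3,322,764.50.
Degree of operating leverage = $5,240,364.50 / $3,322,764.50 = 1.5771.
%ΔEBIT = DOL × %ΔSales = 1.5771 × -22.1% = -34.9%.

-34.9%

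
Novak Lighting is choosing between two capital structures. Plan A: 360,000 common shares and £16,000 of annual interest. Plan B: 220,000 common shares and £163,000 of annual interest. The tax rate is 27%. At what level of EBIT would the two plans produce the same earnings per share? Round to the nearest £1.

Set EPS_A = EPS_B: (EBIT − £16,000)(1 − 0.27) ÷ 360,000 = (EBIT − £163,000)(1 − 0.27) ÷ 220,000.
The (1 − t) factor cancels: (EBIT − 16,000) × 220,000 = (EBIT − 163,000) × 360,000.
EBIT × (360,000 − 220,000) = 163,000 × 360,000 − 16,000 × 220,000 = 55,160,000,000, so EBIT = 55,160,000,000 ÷ 140,000 = 394,000.00.

£394,000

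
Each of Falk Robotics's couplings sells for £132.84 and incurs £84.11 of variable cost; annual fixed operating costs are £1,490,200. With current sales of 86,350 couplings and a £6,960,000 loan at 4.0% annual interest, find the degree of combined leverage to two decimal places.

At 86,350 units, contribution = 86,350 × £48.73 = £4,207,835.50.
Subtracting fixed costs: EBIT = £4,207,835.50 − £1,490,200 = £2,717,635.50. Interest = £278,400.00.
DOL = £4,207,835.50 ÷ £2,717,635.50 = 1.5483; DFL = £2,717,635.50 ÷ £2,439,235.50 = 1.1141.
Combined leverage = 1.5483 × 1.1141 = 1.7250.

1.73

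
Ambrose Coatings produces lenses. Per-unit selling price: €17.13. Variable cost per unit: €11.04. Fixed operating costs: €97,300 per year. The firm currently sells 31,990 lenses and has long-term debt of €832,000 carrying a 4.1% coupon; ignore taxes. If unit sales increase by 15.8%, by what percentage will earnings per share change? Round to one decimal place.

Contribution at this volume is 31,990 × €6.09 = €194,819.10.
Operating income = contribution − fixed costs = €194,819.10 − €97,300 = €97,519.10.
Interest = €34,112.00, so EBIT − I = €63,407.10.
Degree of combined leverage = contribution ÷ (EBIT − I) = €194,819.10 ÷ €63,407.10 = 3.0725.
%ΔEPS = DCL × %ΔSales = 3.0725 × +15.8% = +48.5%.

+48.5%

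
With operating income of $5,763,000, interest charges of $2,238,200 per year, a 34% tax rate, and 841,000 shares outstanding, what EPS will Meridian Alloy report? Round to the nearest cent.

$2.77

Interest = $2,238,200.00, so EBT = $5,763,000 − $2,238,200.00 = $3,524,800.00.
Net income = $3,524,800.00 × (1 − 0.34) = $2,326,368.00.
EPS = $2,326,368.00 ÷ 841,000 = $2.77.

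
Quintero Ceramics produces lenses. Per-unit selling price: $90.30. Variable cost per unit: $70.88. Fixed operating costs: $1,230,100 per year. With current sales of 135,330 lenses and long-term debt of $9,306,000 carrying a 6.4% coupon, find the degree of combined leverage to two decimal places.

3.28

At 135,330 units, contribution = 135,330 × $19.42 = $2,628,108.60.
Operating income = contribution − fixed costs = $2,628,108.60 − $1,230,100 = $1,398,008.60. Interest = $595,584.00, so EBIT − I = $802,424.60.
DCL = contribution ÷ (EBIT − I) = $2,628,108.60 ÷ $802,424.60 = 3.2752.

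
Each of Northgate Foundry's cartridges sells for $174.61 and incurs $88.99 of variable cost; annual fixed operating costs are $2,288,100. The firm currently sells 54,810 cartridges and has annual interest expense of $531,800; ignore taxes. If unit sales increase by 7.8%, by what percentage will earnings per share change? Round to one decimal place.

At 54,810 units, contribution = 54,810 × $85.62 = $4,692,832.20.
Subtracting fixed costs: EBIT = $4,692,832.20 − $2,288,100 = $2,404,732.20.
Interest = $531,800.00, so EBIT − I = $1,872,932.20.
DCL = total CM / (EBIT − I) = $4,692,832.20 / $1,872,932.20 = 2.5056.
EPS therefore changes by 2.5056 × (+7.8%) = +19.5%.

+19.5%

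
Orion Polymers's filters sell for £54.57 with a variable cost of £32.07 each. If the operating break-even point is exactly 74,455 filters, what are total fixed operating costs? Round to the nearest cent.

Unit CM = price − variable cost = £54.57 − £32.07 = £22.50.
Fixed costs = break-even units × CM = 74,455 × £22.50 = £1,675,237.50.

£1,675,237.50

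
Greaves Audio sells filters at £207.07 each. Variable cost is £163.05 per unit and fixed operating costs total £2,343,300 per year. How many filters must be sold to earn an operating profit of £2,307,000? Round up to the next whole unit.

105,641 filters

Contribution margin per unit = £207.07 − £163.05 = £44.02.
Units = (FC + target) / CM = (£2,343,300 + £2,307,000) / £44.02 = 105,640.62, so 105,641 filters.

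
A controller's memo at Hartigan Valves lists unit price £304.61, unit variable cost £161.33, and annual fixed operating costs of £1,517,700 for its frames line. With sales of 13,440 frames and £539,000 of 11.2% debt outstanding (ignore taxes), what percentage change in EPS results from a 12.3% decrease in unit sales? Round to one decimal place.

-68.1%

Total contribution margin = 13,440 × £143.28 = £1,925,683.20.
EBIT = £1,925,683.20 − £1,517,700 = £407,983.20.
After interest of £60,368.00, pre-tax earnings = £347,615.20.
DCL = total CM / (EBIT − I) = £1,925,683.20 / £347,615.20 = 5.5397.
EPS therefore changes by 5.5397 × (-12.3%) = -68.1%.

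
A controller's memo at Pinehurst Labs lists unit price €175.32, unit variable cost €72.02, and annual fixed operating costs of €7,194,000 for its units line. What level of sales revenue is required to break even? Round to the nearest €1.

€12,209,604

CM per unit = €175.32 − €72.02 = €103.30; CM ratio = €103.30 / €175.32 = 0.5892.
Break-even revenue = fixed costs × price ÷ CM = €7,194,000 × €175.32 ÷ €103.30 = €12,209,604.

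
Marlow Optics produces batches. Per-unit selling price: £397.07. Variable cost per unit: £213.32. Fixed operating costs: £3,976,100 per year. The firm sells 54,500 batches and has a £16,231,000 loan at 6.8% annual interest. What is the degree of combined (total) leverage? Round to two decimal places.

Contribution at this volume is 54,500 × £183.75 = £10,014,375.00.
Operating income = contribution − fixed costs = £10,014,375.00 − £3,976,100 = £6,038,275.00. Interest = £1,103,708.00.
DOL = £10,014,375.00 ÷ £6,038,275.00 = 1.6585; DFL = £6,038,275.00 ÷ £4,934,567.00 = 1.2237.
Combined leverage = 1.6585 × 1.2237 = 2.0295.

2.03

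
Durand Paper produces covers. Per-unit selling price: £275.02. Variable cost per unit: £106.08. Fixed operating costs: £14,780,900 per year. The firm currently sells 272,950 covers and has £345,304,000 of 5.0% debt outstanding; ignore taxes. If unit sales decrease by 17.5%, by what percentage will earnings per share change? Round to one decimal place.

Total contribution margin = 272,950 × £168.94 = £46,112,173.00.
Operating income = contribution − fixed costs = £46,112,173.00 − £14,780,900 = £31,331,273.00.
After interest of £17,265,200.00, pre-tax earnings = £14,066,073.00.
Degree of combined leverage = contribution ÷ (EBIT − I) = £46,112,173.00 ÷ £14,066,073.00 = 3.2783.
%ΔEPS = DCL × %ΔSales = 3.2783 × -17.5% = -57.4%.

-57.4%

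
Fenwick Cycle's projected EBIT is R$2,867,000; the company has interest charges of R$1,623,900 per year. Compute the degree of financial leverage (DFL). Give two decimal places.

Interest = R$1,623,900.00.
Degree of financial leverage = EBIT / (EBIT − interest) = R$2,867,000 / R$1,243,100.00 = 2.3063.

2.31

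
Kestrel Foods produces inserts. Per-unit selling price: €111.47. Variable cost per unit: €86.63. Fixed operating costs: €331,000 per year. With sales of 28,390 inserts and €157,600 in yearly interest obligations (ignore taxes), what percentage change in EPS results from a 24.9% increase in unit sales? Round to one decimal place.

+81.1%

Total contribution margin = 28,390 × €24.84 = €705,207.60.
Subtracting fixed costs: EBIT = €705,207.60 − €331,000 = €374,207.60.
After interest of €157,600.00, pre-tax earnings = €216,607.60.
Degree of combined leverage = contribution ÷ (EBIT − I) = €705,207.60 ÷ €216,607.60 = 3.2557.
%ΔEPS = DCL × %ΔSales = 3.2557 × +24.9% = +81.1%.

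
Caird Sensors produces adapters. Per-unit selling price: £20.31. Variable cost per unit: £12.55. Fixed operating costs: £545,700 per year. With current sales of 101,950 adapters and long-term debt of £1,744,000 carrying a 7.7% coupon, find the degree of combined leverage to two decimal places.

Contribution at this volume is 101,950 × £7.76 = £791,132.00.
Operating income = contribution − fixed costs = £791,132.00 − £545,700 = £245,432.00. Interest = £134,288.00.
DOL = £791,132.00 ÷ £245,432.00 = 3.2234; DFL = £245,432.00 ÷ £111,144.00 = 2.2082.
Combined leverage = 3.2234 × 2.2082 = 7.1179.

7.12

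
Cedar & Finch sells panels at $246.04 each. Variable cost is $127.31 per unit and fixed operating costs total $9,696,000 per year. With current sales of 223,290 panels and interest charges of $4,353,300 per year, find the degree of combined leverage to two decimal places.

2.13

Total contribution margin = 223,290 × $118.73 = $26,511,221.70.
Subtracting fixed costs: EBIT = $26,511,221.70 − $9,696,000 = $16,815,221.70. Interest = $4,353,300.00.
DOL = $26,511,221.70 ÷ $16,815,221.70 = 1.5766; DFL = $16,815,221.70 ÷ $12,461,921.70 = 1.3493.
Combined leverage = 1.5766 × 1.3493 = 2.1273.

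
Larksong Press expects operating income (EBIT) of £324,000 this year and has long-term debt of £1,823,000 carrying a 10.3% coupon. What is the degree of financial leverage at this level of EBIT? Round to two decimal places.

2.38

Interest = £187,769.00.
DFL = EBIT ÷ (EBIT − I) = £324,000 ÷ (£324,000 − £187,769.00) = £324,000 ÷ £136,231.00 = 2.3783.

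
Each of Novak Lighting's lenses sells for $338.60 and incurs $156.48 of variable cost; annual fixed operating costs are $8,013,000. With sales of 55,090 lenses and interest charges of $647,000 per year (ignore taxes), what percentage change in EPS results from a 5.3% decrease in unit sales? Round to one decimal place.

Contribution at this volume is 55,090 × $182.12 = $10,032,990.80.
Operating income = contribution − fixed costs = $10,032,990.80 − $8,013,000 = $2,019,990.80.
Interest = $647,000.00, so EBIT − I = $1,372,990.80.
DCL = total CM / (EBIT − I) = $10,032,990.80 / $1,372,990.80 = 7.3074.
EPS therefore changes by 7.3074 × (-5.3%) = -38.7%.

-38.7%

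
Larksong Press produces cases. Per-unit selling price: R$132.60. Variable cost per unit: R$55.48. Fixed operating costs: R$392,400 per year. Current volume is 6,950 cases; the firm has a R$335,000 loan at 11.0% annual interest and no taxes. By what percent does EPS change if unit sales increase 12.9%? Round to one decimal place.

+64.8%

Contribution at this volume is 6,950 × R$77.12 = R$535,984.00.
Operating income = contribution − fixed costs = R$535,984.00 − R$392,400 = R$143,584.00.
Interest = R$36,850.00, so EBIT − I = R$106,734.00.
Degree of combined leverage = contribution ÷ (EBIT − I) = R$535,984.00 ÷ R$106,734.00 = 5.0217.
EPS therefore changes by 5.0217 × (+12.9%) = +64.8%.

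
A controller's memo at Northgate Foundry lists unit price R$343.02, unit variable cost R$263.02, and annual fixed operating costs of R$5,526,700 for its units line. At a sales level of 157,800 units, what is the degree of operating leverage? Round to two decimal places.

1.78

Total contribution margin = 157,800 × R$80.00 = R$12,624,000.00.
EBIT = R$12,624,000.00 − R$5,526,700 = R$7,097,300.00.
DOL = contribution ÷ EBIT = R$12,624,000.00 ÷ R$7,097,300.00 = 1.7787.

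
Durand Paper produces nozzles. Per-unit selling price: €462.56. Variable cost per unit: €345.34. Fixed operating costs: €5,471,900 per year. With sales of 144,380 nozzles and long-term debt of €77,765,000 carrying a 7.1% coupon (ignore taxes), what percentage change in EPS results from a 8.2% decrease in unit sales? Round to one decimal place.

Total contribution margin = 144,380 × €117.22 = €16,924,223.60.
Subtracting fixed costs: EBIT = €16,924,223.60 − €5,471,900 = €11,452,323.60.
After interest of €5,521,315.00, pre-tax earnings = €5,931,008.60.
Degree of combined leverage = contribution ÷ (EBIT − I) = €16,924,223.60 ÷ €5,931,008.60 = 2.8535.
EPS therefore changes by 2.8535 × (-8.2%) = -23.4%.

-23.4%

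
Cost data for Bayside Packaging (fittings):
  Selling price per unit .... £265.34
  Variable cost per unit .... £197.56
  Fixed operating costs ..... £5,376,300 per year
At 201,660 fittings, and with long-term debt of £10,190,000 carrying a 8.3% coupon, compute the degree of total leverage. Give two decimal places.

At 201,660 units, contribution = 201,660 × £67.78 = £13,668,514.80.
Subtracting fixed costs: EBIT = £13,668,514.80 − £5,376,300 = £8,292,214.80. Interest = £845,770.00, so EBIT − I = £7,446,444.80.
Degree of total leverage = total CM / (EBIT − interest) = £13,668,514.80 / £7,446,444.80 = 1.8356.

1.84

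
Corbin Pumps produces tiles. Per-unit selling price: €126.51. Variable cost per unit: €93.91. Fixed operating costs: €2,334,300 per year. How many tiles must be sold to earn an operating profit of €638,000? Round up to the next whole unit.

Each unit contributes €126.51 − €93.91 = €32.60.
Need Q such that Q × €32.60 − €2,334,300 = €638,000, i.e. Q = €2,972,300 / €32.60 = 91,174.85 → 91,175.

91,175 tiles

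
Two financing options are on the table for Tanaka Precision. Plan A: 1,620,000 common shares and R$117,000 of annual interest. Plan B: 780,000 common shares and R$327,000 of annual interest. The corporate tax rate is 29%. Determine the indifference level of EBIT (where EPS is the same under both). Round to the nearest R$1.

At indifference, (EBIT − 117,000)(1 − t)/1,620,000 = (EBIT − 327,000)(1 − t)/780,000.
Cancelling (1 − t) and cross-multiplying: 780,000·(EBIT − 117,000) = 1,620,000·(EBIT − 327,000).
Solving, EBIT = (327,000·1,620,000 − 117,000·780,000) / (1,620,000 − 780,000) = 438,480,000,000 / 840,000 = 522,000.00.

R$522,000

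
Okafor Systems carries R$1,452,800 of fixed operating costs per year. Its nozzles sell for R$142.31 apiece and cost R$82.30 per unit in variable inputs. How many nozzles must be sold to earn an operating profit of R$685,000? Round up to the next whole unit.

35,625 nozzles

Contribution margin per unit = R$142.31 − R$82.30 = R$60.01.
Units = (FC + target) / CM = (R$1,452,800 + R$685,000) / R$60.01 = 35,624.06, so 35,625 nozzles.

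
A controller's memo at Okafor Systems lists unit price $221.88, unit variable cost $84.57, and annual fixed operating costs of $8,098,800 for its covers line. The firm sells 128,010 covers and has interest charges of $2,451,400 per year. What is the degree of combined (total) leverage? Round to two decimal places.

At 128,010 units, contribution = 128,010 × $137.31 = $17,577,053.10.
Operating income = contribution − fixed costs = $17,577,053.10 − $8,098,800 = $9,478,253.10. Interest = $2,451,400.00, so EBIT − I = $7,026,853.10.
DCL = contribution ÷ (EBIT − I) = $17,577,053.10 ÷ $7,026,853.10 = 2.5014.

2.50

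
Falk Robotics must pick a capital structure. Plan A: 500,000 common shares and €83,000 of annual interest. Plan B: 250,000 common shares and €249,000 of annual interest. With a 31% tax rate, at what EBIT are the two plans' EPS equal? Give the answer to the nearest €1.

Set EPS_A = EPS_B: (EBIT − €83,000)(1 − 0.31) ÷ 500,000 = (EBIT − €249,000)(1 − 0.31) ÷ 250,000.
Cancelling (1 − t) and cross-multiplying: 250,000·(EBIT − 83,000) = 500,000·(EBIT − 249,000).
EBIT × (500,000 − 250,000) = 249,000 × 500,000 − 83,000 × 250,000 = 103,750,000,000, so EBIT = 103,750,000,000 ÷ 250,000 = 415,000.00.

€415,000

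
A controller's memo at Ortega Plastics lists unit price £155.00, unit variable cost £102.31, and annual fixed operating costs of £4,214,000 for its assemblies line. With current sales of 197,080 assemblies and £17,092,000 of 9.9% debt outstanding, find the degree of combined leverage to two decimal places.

2.32

Contribution at this volume is 197,080 × £52.69 = £10,384,145.20.
EBIT = £10,384,145.20 − £4,214,000 = £6,170,145.20. Interest = £1,692,108.00, so EBIT − I = £4,478,037.20.
Degree of total leverage = total CM / (EBIT − interest) = £10,384,145.20 / £4,478,037.20 = 2.3189.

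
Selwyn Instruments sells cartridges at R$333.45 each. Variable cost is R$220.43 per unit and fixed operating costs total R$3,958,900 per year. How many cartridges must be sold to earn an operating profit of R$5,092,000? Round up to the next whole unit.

80,083 cartridges

Contribution margin per unit = R$333.45 − R$220.43 = R$113.02.
Units = (FC + target) / CM = (R$3,958,900 + R$5,092,000) / R$113.02 = 80,082.29, so 80,083 cartridges.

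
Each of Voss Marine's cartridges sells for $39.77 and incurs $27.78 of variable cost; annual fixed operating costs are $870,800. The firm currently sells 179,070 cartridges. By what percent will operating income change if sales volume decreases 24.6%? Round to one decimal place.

-41.4%

Contribution at this volume is 179,070 × $11.99 = $2,147,049.30.
Operating income = contribution − fixed costs = $2,147,049.30 − $870,800 = $1,276,249.30.
DOL = contribution ÷ EBIT = $2,147,049.30 ÷ $1,276,249.30 = 1.6823.
%ΔEBIT = DOL × %ΔSales = 1.6823 × -24.6% = -41.4%.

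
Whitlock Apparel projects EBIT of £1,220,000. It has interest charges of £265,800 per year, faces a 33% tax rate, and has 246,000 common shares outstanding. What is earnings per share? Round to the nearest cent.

Pre-tax income = £1,220,000 − £265,800.00 = £954,200.00.
Net income = £954,200.00 × (1 − 0.33) = £639,314.00.
Per share: £639,314.00 / 246,000 shares = £2.60.

£2.60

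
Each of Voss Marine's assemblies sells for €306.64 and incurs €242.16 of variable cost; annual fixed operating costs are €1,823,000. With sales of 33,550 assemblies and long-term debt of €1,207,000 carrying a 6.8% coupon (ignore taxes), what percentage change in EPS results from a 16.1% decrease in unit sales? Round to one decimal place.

At 33,550 units, contribution = 33,550 × €64.48 = €2,163,304.00.
EBIT = €2,163,304.00 − €1,823,000 = €340,304.00.
Interest = €82,076.00, so EBIT − I = €258,228.00.
Degree of combined leverage = contribution ÷ (EBIT − I) = €2,163,304.00 ÷ €258,228.00 = 8.3775.
EPS therefore changes by 8.3775 × (-16.1%) = -134.9%.

-134.9%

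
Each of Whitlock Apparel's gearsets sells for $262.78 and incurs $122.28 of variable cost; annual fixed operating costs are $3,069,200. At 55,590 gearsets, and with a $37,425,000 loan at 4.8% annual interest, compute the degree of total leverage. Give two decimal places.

2.65

Contribution at this volume is 55,590 × $140.50 = $7,810,395.00.
Subtracting fixed costs: EBIT = $7,810,395.00 − $3,069,200 = $4,741,195.00. Interest = $1,796,400.00.
DOL = $7,810,395.00 ÷ $4,741,195.00 = 1.6473; DFL = $4,741,195.00 ÷ $2,944,795.00 = 1.6100.
Combined leverage = 1.6473 × 1.6100 = 2.6522.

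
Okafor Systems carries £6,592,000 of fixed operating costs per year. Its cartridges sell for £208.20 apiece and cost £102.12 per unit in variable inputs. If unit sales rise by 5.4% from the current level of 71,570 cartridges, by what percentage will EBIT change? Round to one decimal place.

+41.0%

Total contribution margin = 71,570 × £106.08 = £7,592,145.60.
Subtracting fixed costs: EBIT = £7,592,145.60 − £6,592,000 = £1,000,145.60.
So DOL = total CM / EBIT = £7,592,145.60 / £1,000,145.60 = 7.5910.
Operating income changes by 7.5910 × +5.4% = +41.0%.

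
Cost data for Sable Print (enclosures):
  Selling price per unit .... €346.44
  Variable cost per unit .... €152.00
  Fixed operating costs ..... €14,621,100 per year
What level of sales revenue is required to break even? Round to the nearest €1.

€26,050,884

Contribution margin per unit = €346.44 − €152.00 = €194.44, a CM ratio of €194.44 ÷ €346.44 = 0.5613.
Break-even revenue = fixed costs × price ÷ CM = €14,621,100 × €346.44 ÷ €194.44 = €26,050,884.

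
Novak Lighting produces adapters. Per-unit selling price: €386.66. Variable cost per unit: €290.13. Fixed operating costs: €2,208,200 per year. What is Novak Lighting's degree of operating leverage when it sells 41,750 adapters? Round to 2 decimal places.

2.21

Total contribution margin = 41,750 × €96.53 = €4,030,127.50.
Subtracting fixed costs: EBIT = €4,030,127.50 − €2,208,200 = €1,821,927.50.
Degree of operating leverage = €4,030,127.50 / €1,821,927.50 = 2.2120.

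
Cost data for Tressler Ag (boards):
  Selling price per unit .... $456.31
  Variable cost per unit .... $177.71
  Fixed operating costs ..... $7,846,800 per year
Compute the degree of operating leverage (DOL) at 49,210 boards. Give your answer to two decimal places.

Contribution at this volume is 49,210 × $278.60 = $13,709,906.00.
EBIT = $13,709,906.00 − $7,846,800 = $5,863,106.00.
Degree of operating leverage = $13,709,906.00 / $5,863,106.00 = 2.3383.

2.34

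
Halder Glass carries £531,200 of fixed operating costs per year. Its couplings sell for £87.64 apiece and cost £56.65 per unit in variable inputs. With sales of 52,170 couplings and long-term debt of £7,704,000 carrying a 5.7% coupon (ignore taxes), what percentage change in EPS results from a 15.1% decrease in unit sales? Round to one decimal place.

Contribution at this volume is 52,170 × £30.99 = £1,616,748.30.
EBIT = £1,616,748.30 − £531,200 = £1,085,548.30.
Interest = £439,128.00, so EBIT − I = £646,420.30.
Degree of combined leverage = contribution ÷ (EBIT − I) = £1,616,748.30 ÷ £646,420.30 = 2.5011.
%ΔEPS = DCL × %ΔSales = 2.5011 × -15.1% = -37.8%.

-37.8%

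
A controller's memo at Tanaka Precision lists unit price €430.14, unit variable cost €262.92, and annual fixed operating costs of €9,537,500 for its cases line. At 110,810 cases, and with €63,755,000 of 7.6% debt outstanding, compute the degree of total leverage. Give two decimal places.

4.47

Total contribution margin = 110,810 × €167.22 = €18,529,648.20.
Subtracting fixed costs: EBIT = €18,529,648.20 − €9,537,500 = €8,992,148.20. Interest = €4,845,380.00.
DOL = €18,529,648.20 ÷ €8,992,148.20 = 2.0606; DFL = €8,992,148.20 ÷ €4,146,768.20 = 2.1685.
DCL = DOL × DFL = 2.0606 × 2.1685 = 4.4684.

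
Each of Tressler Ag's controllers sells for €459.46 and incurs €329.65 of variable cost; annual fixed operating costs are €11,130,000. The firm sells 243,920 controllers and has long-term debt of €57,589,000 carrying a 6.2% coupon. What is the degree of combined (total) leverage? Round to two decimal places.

Total contribution margin = 243,920 × €129.81 = €31,663,255.20.
Operating income = contribution − fixed costs = €31,663,255.20 − €11,130,000 = €20,533,255.20. Interest = €3,570,518.00, so EBIT − I = €16,962,737.20.
Degree of total leverage = total CM / (EBIT − interest) = €31,663,255.20 / €16,962,737.20 = 1.8666.

1.87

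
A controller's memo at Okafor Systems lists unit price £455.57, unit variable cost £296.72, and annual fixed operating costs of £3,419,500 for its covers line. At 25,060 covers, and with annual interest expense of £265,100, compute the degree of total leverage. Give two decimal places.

13.44

Total contribution margin = 25,060 × £158.85 = £3,980,781.00.
Operating income = contribution − fixed costs = £3,980,781.00 − £3,419,500 = £561,281.00. Interest = £265,100.00.
DOL = £3,980,781.00 ÷ £561,281.00 = 7.0923; DFL = £561,281.00 ÷ £296,181.00 = 1.8951.
DCL = DOL × DFL = 7.0923 × 1.8951 = 13.4406.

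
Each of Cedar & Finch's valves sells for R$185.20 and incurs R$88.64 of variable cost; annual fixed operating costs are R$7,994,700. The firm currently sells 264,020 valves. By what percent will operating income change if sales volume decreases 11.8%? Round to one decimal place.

-17.2%

Contribution at this volume is 264,020 × R$96.56 = R$25,493,771.20.
Subtracting fixed costs: EBIT = R$25,493,771.20 − R$7,994,700 = R$17,499,071.20.
DOL = contribution ÷ EBIT = R$25,493,771.20 ÷ R$17,499,071.20 = 1.4569.
Operating income changes by 1.4569 × -11.8% = -17.2%.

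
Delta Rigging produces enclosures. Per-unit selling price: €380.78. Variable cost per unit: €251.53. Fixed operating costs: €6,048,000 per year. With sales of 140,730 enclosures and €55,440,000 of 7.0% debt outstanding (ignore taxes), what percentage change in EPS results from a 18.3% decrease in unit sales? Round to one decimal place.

-40.3%

Total contribution margin = 140,730 × €129.25 = €18,189,352.50.
Subtracting fixed costs: EBIT = €18,189,352.50 − €6,048,000 = €12,141,352.50.
Interest = €3,880,800.00, so EBIT − I = €8,260,552.50.
Degree of combined leverage = contribution ÷ (EBIT − I) = €18,189,352.50 ÷ €8,260,552.50 = 2.2020.
%ΔEPS = DCL × %ΔSales = 2.2020 × -18.3% = -40.3%.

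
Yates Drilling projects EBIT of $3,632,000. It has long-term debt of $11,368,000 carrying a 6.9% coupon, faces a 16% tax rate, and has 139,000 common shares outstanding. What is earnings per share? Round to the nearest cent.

$17.21

Interest = $784,392.00, so EBT = $3,632,000 − $784,392.00 = $2,847,608.00.
After tax at 16%: net income = $2,847,608.00 × 0.84 = $2,391,990.72.
EPS = $2,391,990.72 ÷ 139,000 = $17.21.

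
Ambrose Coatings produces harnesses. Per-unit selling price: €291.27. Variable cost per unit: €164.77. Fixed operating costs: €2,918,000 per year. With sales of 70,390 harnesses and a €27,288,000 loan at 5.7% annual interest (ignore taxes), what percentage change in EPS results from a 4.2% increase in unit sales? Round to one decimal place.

+8.4%

At 70,390 units, contribution = 70,390 × €126.50 = €8,904,335.00.
Subtracting fixed costs: EBIT = €8,904,335.00 − €2,918,000 = €5,986,335.00.
After interest of €1,555,416.00, pre-tax earnings = €4,430,919.00.
Degree of combined leverage = contribution ÷ (EBIT − I) = €8,904,335.00 ÷ €4,430,919.00 = 2.0096.
%ΔEPS = DCL × %ΔSales = 2.0096 × +4.2% = +8.4%.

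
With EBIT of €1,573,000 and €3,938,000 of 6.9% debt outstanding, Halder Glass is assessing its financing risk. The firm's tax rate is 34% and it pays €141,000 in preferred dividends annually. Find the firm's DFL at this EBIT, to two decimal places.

1.45

Annual interest charges come to €271,722.00.
Preferred dividends grossed up pre-tax: €141,000 / (1 − 0.34) = €213,636.36.
DFL = EBIT ÷ [EBIT − I − D_p/(1−t)] = €1,573,000 ÷ [€1,573,000 − €271,722.00 − €213,636.36] = €1,573,000 ÷ €1,087,641.64 = 1.4462.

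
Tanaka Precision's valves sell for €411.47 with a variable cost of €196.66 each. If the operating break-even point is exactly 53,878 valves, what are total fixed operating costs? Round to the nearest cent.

Contribution margin per unit = €411.47 − €196.66 = €214.81.
Since BE = FC / CM, FC = 53,878 × €214.81 = €11,573,533.18.

€11,573,533.18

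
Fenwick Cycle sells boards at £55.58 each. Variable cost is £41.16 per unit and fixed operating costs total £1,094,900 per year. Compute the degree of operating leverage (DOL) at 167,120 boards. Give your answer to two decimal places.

1.83

Total contribution margin = 167,120 × £14.42 = £2,409,870.40.
EBIT = £2,409,870.40 − £1,094,900 = £1,314,970.40.
Degree of operating leverage = £2,409,870.40 / £1,314,970.40 = 1.8326.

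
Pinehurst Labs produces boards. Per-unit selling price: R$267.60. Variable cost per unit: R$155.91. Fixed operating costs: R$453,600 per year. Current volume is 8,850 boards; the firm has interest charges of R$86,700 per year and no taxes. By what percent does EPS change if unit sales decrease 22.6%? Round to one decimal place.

Contribution at this volume is 8,850 × R$111.69 = R$988,456.50.
Operating income = contribution − fixed costs = R$988,456.50 − R$453,600 = R$534,856.50.
Interest = R$86,700.00, so EBIT − I = R$448,156.50.
DCL = total CM / (EBIT − I) = R$988,456.50 / R$448,156.50 = 2.2056.
EPS therefore changes by 2.2056 × (-22.6%) = -49.8%.

-49.8%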